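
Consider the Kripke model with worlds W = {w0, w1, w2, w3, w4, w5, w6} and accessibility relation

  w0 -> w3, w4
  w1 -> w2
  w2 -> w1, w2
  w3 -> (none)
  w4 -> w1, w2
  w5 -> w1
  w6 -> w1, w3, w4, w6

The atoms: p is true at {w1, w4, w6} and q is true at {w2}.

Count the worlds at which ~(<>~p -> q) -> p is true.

w0: ~(<>~p -> q) is T, p is F. ✗
w1: ~(<>~p -> q) is T, p is T. ✓
w2: ~(<>~p -> q) is F, p is F. ✓
w3: ~(<>~p -> q) is F, p is F. ✓
w4: ~(<>~p -> q) is T, p is T. ✓
w5: ~(<>~p -> q) is F, p is F. ✓
w6: ~(<>~p -> q) is T, p is T. ✓
Satisfying worlds: {w1, w2, w3, w4, w5, w6}.

6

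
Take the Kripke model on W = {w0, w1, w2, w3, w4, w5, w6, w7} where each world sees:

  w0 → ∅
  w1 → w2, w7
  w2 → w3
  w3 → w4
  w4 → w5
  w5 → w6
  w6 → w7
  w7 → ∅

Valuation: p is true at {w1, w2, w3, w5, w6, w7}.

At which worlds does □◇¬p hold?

w0: no successors, so □◇¬p holds vacuously. ✓
w1: successors {w2, w7}; ◇¬p there: w2:F, w7:F. ✗
w2: successors {w3}; ◇¬p there: w3:T. ✓
w3: successors {w4}; ◇¬p there: w4:F. ✗
w4: successors {w5}; ◇¬p there: w5:F. ✗
w5: successors {w6}; ◇¬p there: w6:F. ✗
w6: successors {w7}; ◇¬p there: w7:F. ✗
w7: no successors, so □◇¬p holds vacuously. ✓

{w0, w2, w7}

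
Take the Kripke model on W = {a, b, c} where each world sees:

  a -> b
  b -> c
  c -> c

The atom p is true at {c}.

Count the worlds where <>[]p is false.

0

a: successors {b}; []p there: b:T. ✓
b: successors {c}; []p there: c:T. ✓
c: successors {c}; []p there: c:T. ✓
Satisfying worlds: {a, b, c}.
So <>[]p fails at the other 0 worlds.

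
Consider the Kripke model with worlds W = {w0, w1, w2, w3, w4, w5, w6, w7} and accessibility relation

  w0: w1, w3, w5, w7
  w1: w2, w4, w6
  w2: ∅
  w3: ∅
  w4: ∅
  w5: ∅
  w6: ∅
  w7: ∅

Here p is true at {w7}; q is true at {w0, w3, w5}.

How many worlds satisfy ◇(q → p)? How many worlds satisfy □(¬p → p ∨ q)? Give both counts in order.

For ◇(q → p):
w0: successors {w1, w3, w5, w7}; q → p there: w1:T, w3:F, w5:F, w7:T. ✓
w1: successors {w2, w4, w6}; q → p there: w2:T, w4:T, w6:T. ✓
w2: no successors, so ◇(q → p) fails. ✗
w3: no successors, so ◇(q → p) fails. ✗
w4: no successors, so ◇(q → p) fails. ✗
w5: no successors, so ◇(q → p) fails. ✗
w6: no successors, so ◇(q → p) fails. ✗
w7: no successors, so ◇(q → p) fails. ✗
— 2 worlds.
For □(¬p → p ∨ q):
w0: successors {w1, w3, w5, w7}; ¬p → p ∨ q there: w1:F, w3:T, w5:T, w7:T. ✗
w1: successors {w2, w4, w6}; ¬p → p ∨ q there: w2:F, w4:F, w6:F. ✗
w2: no successors, so □(¬p → p ∨ q) holds vacuously. ✓
w3: no successors, so □(¬p → p ∨ q) holds vacuously. ✓
w4: no successors, so □(¬p → p ∨ q) holds vacuously. ✓
w5: no successors, so □(¬p → p ∨ q) holds vacuously. ✓
w6: no successors, so □(¬p → p ∨ q) holds vacuously. ✓
w7: no successors, so □(¬p → p ∨ q) holds vacuously. ✓
— 6 worlds.

2 and 6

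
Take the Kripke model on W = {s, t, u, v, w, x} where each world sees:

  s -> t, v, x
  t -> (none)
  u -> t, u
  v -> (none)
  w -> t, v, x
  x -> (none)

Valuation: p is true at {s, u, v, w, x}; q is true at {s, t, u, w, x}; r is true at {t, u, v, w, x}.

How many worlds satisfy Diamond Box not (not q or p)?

s: successors {t, v, x}; Box not (not q or p) there: t:T, v:T, x:T. ✓
t: no successors, so Diamond Box not (not q or p) fails. ✗
u: successors {t, u}; Box not (not q or p) there: t:T, u:F. ✓
v: no successors, so Diamond Box not (not q or p) fails. ✗
w: successors {t, v, x}; Box not (not q or p) there: t:T, v:T, x:T. ✓
x: no successors, so Diamond Box not (not q or p) fails. ✗
Satisfying worlds: {s, u, w}.

3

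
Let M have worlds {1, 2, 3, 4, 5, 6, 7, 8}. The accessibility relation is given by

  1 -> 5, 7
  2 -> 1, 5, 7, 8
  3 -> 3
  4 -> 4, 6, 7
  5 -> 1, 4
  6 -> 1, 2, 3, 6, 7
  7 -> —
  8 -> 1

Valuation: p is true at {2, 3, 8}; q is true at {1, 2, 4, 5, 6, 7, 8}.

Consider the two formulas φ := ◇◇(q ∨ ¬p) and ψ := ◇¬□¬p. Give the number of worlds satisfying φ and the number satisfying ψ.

For ◇◇(q ∨ ¬p):
1: successors {5, 7}; ◇(q ∨ ¬p) there: 5:T, 7:F. ✓
2: successors {1, 5, 7, 8}; ◇(q ∨ ¬p) there: 1:T, 5:T, 7:F, 8:T. ✓
3: successors {3}; ◇(q ∨ ¬p) there: 3:F. ✗
4: successors {4, 6, 7}; ◇(q ∨ ¬p) there: 4:T, 6:T, 7:F. ✓
5: successors {1, 4}; ◇(q ∨ ¬p) there: 1:T, 4:T. ✓
6: successors {1, 2, 3, 6, 7}; ◇(q ∨ ¬p) there: 1:T, 2:T, 3:F, 6:T, 7:F. ✓
7: no successors, so ◇◇(q ∨ ¬p) fails. ✗
8: successors {1}; ◇(q ∨ ¬p) there: 1:T. ✓
— 6 worlds.
For ◇¬□¬p:
1: successors {5, 7}; ¬□¬p there: 5:F, 7:F. ✗
2: successors {1, 5, 7, 8}; ¬□¬p there: 1:F, 5:F, 7:F, 8:F. ✗
3: successors {3}; ¬□¬p there: 3:T. ✓
4: successors {4, 6, 7}; ¬□¬p there: 4:F, 6:T, 7:F. ✓
5: successors {1, 4}; ¬□¬p there: 1:F, 4:F. ✗
6: successors {1, 2, 3, 6, 7}; ¬□¬p there: 1:F, 2:T, 3:T, 6:T, 7:F. ✓
7: no successors, so ◇¬□¬p fails. ✗
8: successors {1}; ¬□¬p there: 1:F. ✗
— 3 worlds.

6 and 3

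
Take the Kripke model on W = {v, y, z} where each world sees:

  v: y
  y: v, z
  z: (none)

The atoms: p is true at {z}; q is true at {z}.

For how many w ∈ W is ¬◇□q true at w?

v: ◇□q is F. ✓
y: ◇□q is T. ✗
z: ◇□q is F. ✓
Satisfying worlds: {v, z}.

2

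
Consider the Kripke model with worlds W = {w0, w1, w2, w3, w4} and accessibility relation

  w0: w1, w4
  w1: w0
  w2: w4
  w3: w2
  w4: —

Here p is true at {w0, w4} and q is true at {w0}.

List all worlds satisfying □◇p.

{w1, w3, w4}

w0: successors {w1, w4}; ◇p there: w1:T, w4:F. ✗
w1: successors {w0}; ◇p there: w0:T. ✓
w2: successors {w4}; ◇p there: w4:F. ✗
w3: successors {w2}; ◇p there: w2:T. ✓
w4: no successors, so □◇p holds vacuously. ✓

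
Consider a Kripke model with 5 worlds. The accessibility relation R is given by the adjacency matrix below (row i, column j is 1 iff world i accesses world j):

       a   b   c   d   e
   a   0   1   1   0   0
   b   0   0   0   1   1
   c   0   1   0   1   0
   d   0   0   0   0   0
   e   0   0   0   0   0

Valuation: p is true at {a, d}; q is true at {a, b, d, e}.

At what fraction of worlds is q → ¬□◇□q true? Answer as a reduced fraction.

a: q is T, ¬□◇□q is F. ✗
b: q is T, ¬□◇□q is T. ✓
c: q is F, ¬□◇□q is T. ✓
d: q is T, ¬□◇□q is F. ✗
e: q is T, ¬□◇□q is F. ✗
That's 2 of 5 worlds, so 2/5.

2/5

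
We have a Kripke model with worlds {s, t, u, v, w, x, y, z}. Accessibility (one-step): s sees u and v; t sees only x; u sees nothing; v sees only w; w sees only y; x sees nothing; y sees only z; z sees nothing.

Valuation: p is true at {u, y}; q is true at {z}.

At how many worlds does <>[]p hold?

4

s: successors {u, v}; []p there: u:T, v:F. ✓
t: successors {x}; []p there: x:T. ✓
u: no successors, so <>[]p fails. ✗
v: successors {w}; []p there: w:T. ✓
w: successors {y}; []p there: y:F. ✗
x: no successors, so <>[]p fails. ✗
y: successors {z}; []p there: z:T. ✓
z: no successors, so <>[]p fails. ✗
Satisfying worlds: {s, t, v, y}.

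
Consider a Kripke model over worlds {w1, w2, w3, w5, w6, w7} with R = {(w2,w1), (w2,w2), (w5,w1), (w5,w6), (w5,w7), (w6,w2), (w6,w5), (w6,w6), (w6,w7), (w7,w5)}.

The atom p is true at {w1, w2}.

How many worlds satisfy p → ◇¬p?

w1: p is T, ◇¬p is F. ✗
w2: p is T, ◇¬p is F. ✗
w3: p is F, ◇¬p is F. ✓
w5: p is F, ◇¬p is T. ✓
w6: p is F, ◇¬p is T. ✓
w7: p is F, ◇¬p is T. ✓
Satisfying worlds: {w3, w5, w6, w7}.

4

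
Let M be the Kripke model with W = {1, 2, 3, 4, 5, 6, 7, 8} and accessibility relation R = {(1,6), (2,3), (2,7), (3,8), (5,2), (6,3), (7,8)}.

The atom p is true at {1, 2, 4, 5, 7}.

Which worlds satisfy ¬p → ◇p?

1: ¬p is F, ◇p is F. ✓
2: ¬p is F, ◇p is T. ✓
3: ¬p is T, ◇p is F. ✗
4: ¬p is F, ◇p is F. ✓
5: ¬p is F, ◇p is T. ✓
6: ¬p is T, ◇p is F. ✗
7: ¬p is F, ◇p is F. ✓
8: ¬p is T, ◇p is F. ✗

{1, 2, 4, 5, 7}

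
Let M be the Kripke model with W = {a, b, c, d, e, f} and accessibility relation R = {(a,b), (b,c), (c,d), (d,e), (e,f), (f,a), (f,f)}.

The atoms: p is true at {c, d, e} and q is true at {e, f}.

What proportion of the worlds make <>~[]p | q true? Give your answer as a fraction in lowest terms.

1/2

a: <>~[]p is F, q is F. ✗
b: <>~[]p is F, q is F. ✗
c: <>~[]p is F, q is F. ✗
d: <>~[]p is T, q is F. ✓
e: <>~[]p is T, q is T. ✓
f: <>~[]p is T, q is T. ✓
That's 3 of 6 worlds, so 3/6 = 1/2.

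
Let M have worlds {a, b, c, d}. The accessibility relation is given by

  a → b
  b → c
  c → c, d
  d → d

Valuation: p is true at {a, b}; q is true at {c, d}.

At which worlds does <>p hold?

a: successors {b}; p there: b:T. ✓
b: successors {c}; p there: c:F. ✗
c: successors {c, d}; p there: c:F, d:F. ✗
d: successors {d}; p there: d:F. ✗

{a}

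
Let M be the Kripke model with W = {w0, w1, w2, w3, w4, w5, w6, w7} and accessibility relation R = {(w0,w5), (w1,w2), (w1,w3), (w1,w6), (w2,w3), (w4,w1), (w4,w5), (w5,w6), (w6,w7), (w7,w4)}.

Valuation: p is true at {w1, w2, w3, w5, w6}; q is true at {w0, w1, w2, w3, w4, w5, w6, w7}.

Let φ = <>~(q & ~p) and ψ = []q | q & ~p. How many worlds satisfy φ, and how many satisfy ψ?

5 and 8

For <>~(q & ~p):
w0: successors {w5}; ~(q & ~p) there: w5:T. ✓
w1: successors {w2, w3, w6}; ~(q & ~p) there: w2:T, w3:T, w6:T. ✓
w2: successors {w3}; ~(q & ~p) there: w3:T. ✓
w3: no successors, so <>~(q & ~p) fails. ✗
w4: successors {w1, w5}; ~(q & ~p) there: w1:T, w5:T. ✓
w5: successors {w6}; ~(q & ~p) there: w6:T. ✓
w6: successors {w7}; ~(q & ~p) there: w7:F. ✗
w7: successors {w4}; ~(q & ~p) there: w4:F. ✗
— 5 worlds.
For []q | q & ~p:
w0: []q is T, q & ~p is T. ✓
w1: []q is T, q & ~p is F. ✓
w2: []q is T, q & ~p is F. ✓
w3: []q is T, q & ~p is F. ✓
w4: []q is T, q & ~p is T. ✓
w5: []q is T, q & ~p is F. ✓
w6: []q is T, q & ~p is F. ✓
w7: []q is T, q & ~p is T. ✓
— 8 worlds.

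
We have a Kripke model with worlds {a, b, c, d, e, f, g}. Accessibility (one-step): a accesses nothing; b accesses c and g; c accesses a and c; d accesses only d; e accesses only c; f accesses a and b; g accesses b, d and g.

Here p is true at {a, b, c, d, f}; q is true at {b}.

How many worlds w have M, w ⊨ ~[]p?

2

a: []p is T. ✗
b: []p is F. ✓
c: []p is T. ✗
d: []p is T. ✗
e: []p is T. ✗
f: []p is T. ✗
g: []p is F. ✓
Satisfying worlds: {b, g}.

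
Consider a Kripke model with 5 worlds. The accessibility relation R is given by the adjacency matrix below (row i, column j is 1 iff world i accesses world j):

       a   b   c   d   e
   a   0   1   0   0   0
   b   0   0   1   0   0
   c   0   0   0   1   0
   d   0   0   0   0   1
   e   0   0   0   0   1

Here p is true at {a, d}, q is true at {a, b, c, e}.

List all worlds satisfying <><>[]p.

a: successors {b}; <>[]p there: b:T. ✓
b: successors {c}; <>[]p there: c:F. ✗
c: successors {d}; <>[]p there: d:F. ✗
d: successors {e}; <>[]p there: e:F. ✗
e: successors {e}; <>[]p there: e:F. ✗

{a}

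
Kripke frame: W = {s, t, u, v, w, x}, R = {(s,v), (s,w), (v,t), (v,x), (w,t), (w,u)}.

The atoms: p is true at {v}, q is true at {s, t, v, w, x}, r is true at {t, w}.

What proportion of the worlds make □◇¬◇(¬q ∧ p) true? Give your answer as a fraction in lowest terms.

2/3

s: successors {v, w}; ◇¬◇(¬q ∧ p) there: v:T, w:T. ✓
t: no successors, so □◇¬◇(¬q ∧ p) holds vacuously. ✓
u: no successors, so □◇¬◇(¬q ∧ p) holds vacuously. ✓
v: successors {t, x}; ◇¬◇(¬q ∧ p) there: t:F, x:F. ✗
w: successors {t, u}; ◇¬◇(¬q ∧ p) there: t:F, u:F. ✗
x: no successors, so □◇¬◇(¬q ∧ p) holds vacuously. ✓
That's 4 of 6 worlds, so 4/6 = 2/3.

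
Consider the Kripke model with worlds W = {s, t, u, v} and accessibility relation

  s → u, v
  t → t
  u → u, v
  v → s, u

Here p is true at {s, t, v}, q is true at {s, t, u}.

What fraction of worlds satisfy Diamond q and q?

3/4

s: Diamond q is T, q is T. ✓
t: Diamond q is T, q is T. ✓
u: Diamond q is T, q is T. ✓
v: Diamond q is T, q is F. ✗
That's 3 of 4 worlds, so 3/4.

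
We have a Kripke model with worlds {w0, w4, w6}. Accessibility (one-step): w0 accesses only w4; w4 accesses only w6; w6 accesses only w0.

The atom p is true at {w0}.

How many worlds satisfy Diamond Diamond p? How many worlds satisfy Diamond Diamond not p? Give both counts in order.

For Diamond Diamond p:
w0: successors {w4}; Diamond p there: w4:F. ✗
w4: successors {w6}; Diamond p there: w6:T. ✓
w6: successors {w0}; Diamond p there: w0:F. ✗
— 1 world.
For Diamond Diamond not p:
w0: successors {w4}; Diamond not p there: w4:T. ✓
w4: successors {w6}; Diamond not p there: w6:F. ✗
w6: successors {w0}; Diamond not p there: w0:T. ✓
— 2 worlds.

1 and 2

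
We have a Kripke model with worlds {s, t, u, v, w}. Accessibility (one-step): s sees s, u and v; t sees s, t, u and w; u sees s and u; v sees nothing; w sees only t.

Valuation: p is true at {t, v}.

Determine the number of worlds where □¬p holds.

s: successors {s, u, v}; ¬p there: s:T, u:T, v:F. ✗
t: successors {s, t, u, w}; ¬p there: s:T, t:F, u:T, w:T. ✗
u: successors {s, u}; ¬p there: s:T, u:T. ✓
v: no successors, so □¬p holds vacuously. ✓
w: successors {t}; ¬p there: t:F. ✗
Satisfying worlds: {u, v}.

2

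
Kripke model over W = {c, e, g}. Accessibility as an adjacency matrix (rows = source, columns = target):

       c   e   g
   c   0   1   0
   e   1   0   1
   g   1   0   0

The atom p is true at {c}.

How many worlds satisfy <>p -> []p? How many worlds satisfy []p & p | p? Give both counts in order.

2 and 1

For <>p -> []p:
c: <>p is F, []p is F. ✓
e: <>p is T, []p is F. ✗
g: <>p is T, []p is T. ✓
— 2 worlds.
For []p & p | p:
c: []p & p is F, p is T. ✓
e: []p & p is F, p is F. ✗
g: []p & p is F, p is F. ✗
— 1 world.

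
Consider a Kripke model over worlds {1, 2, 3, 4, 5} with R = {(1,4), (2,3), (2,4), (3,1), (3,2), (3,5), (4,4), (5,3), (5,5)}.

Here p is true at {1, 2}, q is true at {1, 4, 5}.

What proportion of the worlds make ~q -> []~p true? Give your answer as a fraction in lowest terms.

4/5

1: ~q is F, []~p is T. ✓
2: ~q is T, []~p is T. ✓
3: ~q is T, []~p is F. ✗
4: ~q is F, []~p is T. ✓
5: ~q is F, []~p is T. ✓
That's 4 of 5 worlds, so 4/5.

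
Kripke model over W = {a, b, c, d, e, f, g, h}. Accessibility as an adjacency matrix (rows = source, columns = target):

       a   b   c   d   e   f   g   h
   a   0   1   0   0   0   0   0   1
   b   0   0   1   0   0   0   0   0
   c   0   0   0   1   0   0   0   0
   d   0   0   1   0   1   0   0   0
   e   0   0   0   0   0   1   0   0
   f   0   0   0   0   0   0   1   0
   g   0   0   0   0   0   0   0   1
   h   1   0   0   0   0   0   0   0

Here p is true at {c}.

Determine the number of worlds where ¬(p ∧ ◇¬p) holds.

7

a: p ∧ ◇¬p is F. ✓
b: p ∧ ◇¬p is F. ✓
c: p ∧ ◇¬p is T. ✗
d: p ∧ ◇¬p is F. ✓
e: p ∧ ◇¬p is F. ✓
f: p ∧ ◇¬p is F. ✓
g: p ∧ ◇¬p is F. ✓
h: p ∧ ◇¬p is F. ✓
Satisfying worlds: {a, b, d, e, f, g, h}.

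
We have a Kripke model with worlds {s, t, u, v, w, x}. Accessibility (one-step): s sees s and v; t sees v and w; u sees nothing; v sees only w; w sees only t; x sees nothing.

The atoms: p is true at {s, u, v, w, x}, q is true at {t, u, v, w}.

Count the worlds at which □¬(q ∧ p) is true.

s: successors {s, v}; ¬(q ∧ p) there: s:T, v:F. ✗
t: successors {v, w}; ¬(q ∧ p) there: v:F, w:F. ✗
u: no successors, so □¬(q ∧ p) holds vacuously. ✓
v: successors {w}; ¬(q ∧ p) there: w:F. ✗
w: successors {t}; ¬(q ∧ p) there: t:T. ✓
x: no successors, so □¬(q ∧ p) holds vacuously. ✓
Satisfying worlds: {u, w, x}.

3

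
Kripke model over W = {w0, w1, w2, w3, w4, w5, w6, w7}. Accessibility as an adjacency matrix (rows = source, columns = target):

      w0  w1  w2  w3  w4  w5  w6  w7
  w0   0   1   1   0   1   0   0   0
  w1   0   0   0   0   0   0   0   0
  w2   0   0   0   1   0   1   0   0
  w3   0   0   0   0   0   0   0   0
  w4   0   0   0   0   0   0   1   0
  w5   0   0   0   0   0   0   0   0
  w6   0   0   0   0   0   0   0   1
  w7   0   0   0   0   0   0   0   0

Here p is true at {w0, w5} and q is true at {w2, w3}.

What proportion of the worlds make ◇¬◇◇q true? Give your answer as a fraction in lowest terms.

1/2

w0: successors {w1, w2, w4}; ¬◇◇q there: w1:T, w2:T, w4:T. ✓
w1: no successors, so ◇¬◇◇q fails. ✗
w2: successors {w3, w5}; ¬◇◇q there: w3:T, w5:T. ✓
w3: no successors, so ◇¬◇◇q fails. ✗
w4: successors {w6}; ¬◇◇q there: w6:T. ✓
w5: no successors, so ◇¬◇◇q fails. ✗
w6: successors {w7}; ¬◇◇q there: w7:T. ✓
w7: no successors, so ◇¬◇◇q fails. ✗
That's 4 of 8 worlds, so 4/8 = 1/2.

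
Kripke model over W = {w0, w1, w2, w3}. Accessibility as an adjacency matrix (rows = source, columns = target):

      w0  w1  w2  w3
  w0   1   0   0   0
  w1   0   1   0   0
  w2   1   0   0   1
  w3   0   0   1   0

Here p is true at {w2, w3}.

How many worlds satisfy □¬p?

2

w0: successors {w0}; ¬p there: w0:T. ✓
w1: successors {w1}; ¬p there: w1:T. ✓
w2: successors {w0, w3}; ¬p there: w0:T, w3:F. ✗
w3: successors {w2}; ¬p there: w2:F. ✗
Satisfying worlds: {w0, w1}.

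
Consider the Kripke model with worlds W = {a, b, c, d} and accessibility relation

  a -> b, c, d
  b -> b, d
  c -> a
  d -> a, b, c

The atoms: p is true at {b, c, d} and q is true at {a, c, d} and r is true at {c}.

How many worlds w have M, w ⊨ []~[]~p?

2

a: successors {b, c, d}; ~[]~p there: b:T, c:F, d:T. ✗
b: successors {b, d}; ~[]~p there: b:T, d:T. ✓
c: successors {a}; ~[]~p there: a:T. ✓
d: successors {a, b, c}; ~[]~p there: a:T, b:T, c:F. ✗
Satisfying worlds: {b, c}.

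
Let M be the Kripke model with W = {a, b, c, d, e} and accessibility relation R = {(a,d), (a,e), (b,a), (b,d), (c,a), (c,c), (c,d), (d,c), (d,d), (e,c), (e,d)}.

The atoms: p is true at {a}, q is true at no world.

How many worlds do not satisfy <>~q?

a: successors {d, e}; ~q there: d:T, e:T. ✓
b: successors {a, d}; ~q there: a:T, d:T. ✓
c: successors {a, c, d}; ~q there: a:T, c:T, d:T. ✓
d: successors {c, d}; ~q there: c:T, d:T. ✓
e: successors {c, d}; ~q there: c:T, d:T. ✓
Satisfying worlds: {a, b, c, d, e}.
So <>~q fails at the other 0 worlds.

0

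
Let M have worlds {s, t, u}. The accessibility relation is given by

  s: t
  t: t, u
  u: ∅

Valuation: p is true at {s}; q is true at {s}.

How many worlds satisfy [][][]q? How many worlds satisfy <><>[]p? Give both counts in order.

For [][][]q:
s: successors {t}; [][]q there: t:F. ✗
t: successors {t, u}; [][]q there: t:F, u:T. ✗
u: no successors, so [][][]q holds vacuously. ✓
— 1 world.
For <><>[]p:
s: successors {t}; <>[]p there: t:T. ✓
t: successors {t, u}; <>[]p there: t:T, u:F. ✓
u: no successors, so <><>[]p fails. ✗
— 2 worlds.

1 and 2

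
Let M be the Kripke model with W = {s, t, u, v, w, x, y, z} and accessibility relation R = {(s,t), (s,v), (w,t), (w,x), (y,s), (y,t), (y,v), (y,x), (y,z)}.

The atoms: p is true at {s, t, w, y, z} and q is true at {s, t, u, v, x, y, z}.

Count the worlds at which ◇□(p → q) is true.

s: successors {t, v}; □(p → q) there: t:T, v:T. ✓
t: no successors, so ◇□(p → q) fails. ✗
u: no successors, so ◇□(p → q) fails. ✗
v: no successors, so ◇□(p → q) fails. ✗
w: successors {t, x}; □(p → q) there: t:T, x:T. ✓
x: no successors, so ◇□(p → q) fails. ✗
y: successors {s, t, v, x, z}; □(p → q) there: s:T, t:T, v:T, x:T, z:T. ✓
z: no successors, so ◇□(p → q) fails. ✗
Satisfying worlds: {s, w, y}.

3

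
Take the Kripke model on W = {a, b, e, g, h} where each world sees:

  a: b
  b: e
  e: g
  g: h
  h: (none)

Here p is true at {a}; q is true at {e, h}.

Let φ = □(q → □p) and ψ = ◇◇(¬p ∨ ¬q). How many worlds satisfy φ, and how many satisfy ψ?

4 and 3

For □(q → □p):
a: successors {b}; q → □p there: b:T. ✓
b: successors {e}; q → □p there: e:F. ✗
e: successors {g}; q → □p there: g:T. ✓
g: successors {h}; q → □p there: h:T. ✓
h: no successors, so □(q → □p) holds vacuously. ✓
— 4 worlds.
For ◇◇(¬p ∨ ¬q):
a: successors {b}; ◇(¬p ∨ ¬q) there: b:T. ✓
b: successors {e}; ◇(¬p ∨ ¬q) there: e:T. ✓
e: successors {g}; ◇(¬p ∨ ¬q) there: g:T. ✓
g: successors {h}; ◇(¬p ∨ ¬q) there: h:F. ✗
h: no successors, so ◇◇(¬p ∨ ¬q) fails. ✗
— 3 worlds.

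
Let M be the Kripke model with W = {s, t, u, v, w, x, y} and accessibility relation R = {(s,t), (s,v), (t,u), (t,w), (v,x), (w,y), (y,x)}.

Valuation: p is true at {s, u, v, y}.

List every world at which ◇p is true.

{s, t, w}

s: successors {t, v}; p there: t:F, v:T. ✓
t: successors {u, w}; p there: u:T, w:F. ✓
u: no successors, so ◇p fails. ✗
v: successors {x}; p there: x:F. ✗
w: successors {y}; p there: y:T. ✓
x: no successors, so ◇p fails. ✗
y: successors {x}; p there: x:F. ✗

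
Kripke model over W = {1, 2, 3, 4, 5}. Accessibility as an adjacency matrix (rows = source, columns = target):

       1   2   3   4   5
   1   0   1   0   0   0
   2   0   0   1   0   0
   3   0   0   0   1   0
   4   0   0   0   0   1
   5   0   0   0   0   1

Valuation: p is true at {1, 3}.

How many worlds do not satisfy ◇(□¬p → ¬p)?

1: successors {2}; □¬p → ¬p there: 2:T. ✓
2: successors {3}; □¬p → ¬p there: 3:F. ✗
3: successors {4}; □¬p → ¬p there: 4:T. ✓
4: successors {5}; □¬p → ¬p there: 5:T. ✓
5: successors {5}; □¬p → ¬p there: 5:T. ✓
Satisfying worlds: {1, 3, 4, 5}.
So ◇(□¬p → ¬p) fails at the other 1 world.

1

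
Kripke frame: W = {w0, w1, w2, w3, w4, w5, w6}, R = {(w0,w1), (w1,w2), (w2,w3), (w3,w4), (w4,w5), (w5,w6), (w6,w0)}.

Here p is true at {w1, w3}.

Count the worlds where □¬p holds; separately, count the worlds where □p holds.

5 and 2

For □¬p:
w0: successors {w1}; ¬p there: w1:F. ✗
w1: successors {w2}; ¬p there: w2:T. ✓
w2: successors {w3}; ¬p there: w3:F. ✗
w3: successors {w4}; ¬p there: w4:T. ✓
w4: successors {w5}; ¬p there: w5:T. ✓
w5: successors {w6}; ¬p there: w6:T. ✓
w6: successors {w0}; ¬p there: w0:T. ✓
— 5 worlds.
For □p:
w0: successors {w1}; p there: w1:T. ✓
w1: successors {w2}; p there: w2:F. ✗
w2: successors {w3}; p there: w3:T. ✓
w3: successors {w4}; p there: w4:F. ✗
w4: successors {w5}; p there: w5:F. ✗
w5: successors {w6}; p there: w6:F. ✗
w6: successors {w0}; p there: w0:F. ✗
— 2 worlds.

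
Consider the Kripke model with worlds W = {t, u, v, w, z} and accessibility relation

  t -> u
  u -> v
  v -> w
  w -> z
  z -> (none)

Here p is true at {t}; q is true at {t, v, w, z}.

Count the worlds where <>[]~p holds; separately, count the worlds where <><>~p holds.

For <>[]~p:
t: successors {u}; []~p there: u:T. ✓
u: successors {v}; []~p there: v:T. ✓
v: successors {w}; []~p there: w:T. ✓
w: successors {z}; []~p there: z:T. ✓
z: no successors, so <>[]~p fails. ✗
— 4 worlds.
For <><>~p:
t: successors {u}; <>~p there: u:T. ✓
u: successors {v}; <>~p there: v:T. ✓
v: successors {w}; <>~p there: w:T. ✓
w: successors {z}; <>~p there: z:F. ✗
z: no successors, so <><>~p fails. ✗
— 3 worlds.

4 and 3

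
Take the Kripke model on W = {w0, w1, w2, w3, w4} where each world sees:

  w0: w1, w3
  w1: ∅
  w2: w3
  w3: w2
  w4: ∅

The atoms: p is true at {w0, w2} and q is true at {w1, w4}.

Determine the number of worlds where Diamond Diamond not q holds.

3

w0: successors {w1, w3}; Diamond not q there: w1:F, w3:T. ✓
w1: no successors, so Diamond Diamond not q fails. ✗
w2: successors {w3}; Diamond not q there: w3:T. ✓
w3: successors {w2}; Diamond not q there: w2:T. ✓
w4: no successors, so Diamond Diamond not q fails. ✗
Satisfying worlds: {w0, w2, w3}.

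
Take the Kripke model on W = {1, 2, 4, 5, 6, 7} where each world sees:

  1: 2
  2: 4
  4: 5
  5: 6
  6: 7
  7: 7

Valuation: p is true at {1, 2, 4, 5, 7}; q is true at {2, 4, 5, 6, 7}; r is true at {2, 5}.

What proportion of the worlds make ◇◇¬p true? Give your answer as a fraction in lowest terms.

1: successors {2}; ◇¬p there: 2:F. ✗
2: successors {4}; ◇¬p there: 4:F. ✗
4: successors {5}; ◇¬p there: 5:T. ✓
5: successors {6}; ◇¬p there: 6:F. ✗
6: successors {7}; ◇¬p there: 7:F. ✗
7: successors {7}; ◇¬p there: 7:F. ✗
That's 1 of 6 worlds, so 1/6.

1/6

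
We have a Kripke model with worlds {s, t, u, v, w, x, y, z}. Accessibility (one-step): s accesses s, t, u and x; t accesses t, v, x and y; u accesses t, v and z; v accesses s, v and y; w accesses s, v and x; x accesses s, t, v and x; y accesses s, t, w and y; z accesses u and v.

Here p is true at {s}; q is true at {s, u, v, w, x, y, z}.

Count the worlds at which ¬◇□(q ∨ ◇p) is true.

s: ◇□(q ∨ ◇p) is F. ✓
t: ◇□(q ∨ ◇p) is T. ✗
u: ◇□(q ∨ ◇p) is T. ✗
v: ◇□(q ∨ ◇p) is T. ✗
w: ◇□(q ∨ ◇p) is T. ✗
x: ◇□(q ∨ ◇p) is T. ✗
y: ◇□(q ∨ ◇p) is T. ✗
z: ◇□(q ∨ ◇p) is T. ✗
Satisfying worlds: {s}.

1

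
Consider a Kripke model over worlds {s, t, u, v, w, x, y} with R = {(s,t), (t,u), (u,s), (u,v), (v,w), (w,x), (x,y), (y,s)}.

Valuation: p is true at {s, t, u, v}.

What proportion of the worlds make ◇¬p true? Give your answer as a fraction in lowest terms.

s: successors {t}; ¬p there: t:F. ✗
t: successors {u}; ¬p there: u:F. ✗
u: successors {s, v}; ¬p there: s:F, v:F. ✗
v: successors {w}; ¬p there: w:T. ✓
w: successors {x}; ¬p there: x:T. ✓
x: successors {y}; ¬p there: y:T. ✓
y: successors {s}; ¬p there: s:F. ✗
That's 3 of 7 worlds, so 3/7.

3/7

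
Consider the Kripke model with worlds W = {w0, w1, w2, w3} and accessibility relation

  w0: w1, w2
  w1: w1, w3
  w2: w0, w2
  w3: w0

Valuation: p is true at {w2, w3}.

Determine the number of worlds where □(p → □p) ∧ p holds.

1

w0: □(p → □p) is F, p is F. ✗
w1: □(p → □p) is F, p is F. ✗
w2: □(p → □p) is F, p is T. ✗
w3: □(p → □p) is T, p is T. ✓
Satisfying worlds: {w3}.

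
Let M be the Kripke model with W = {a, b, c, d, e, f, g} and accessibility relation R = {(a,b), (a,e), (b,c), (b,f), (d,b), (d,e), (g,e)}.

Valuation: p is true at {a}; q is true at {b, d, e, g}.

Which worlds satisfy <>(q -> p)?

a: successors {b, e}; q -> p there: b:F, e:F. ✗
b: successors {c, f}; q -> p there: c:T, f:T. ✓
c: no successors, so <>(q -> p) fails. ✗
d: successors {b, e}; q -> p there: b:F, e:F. ✗
e: no successors, so <>(q -> p) fails. ✗
f: no successors, so <>(q -> p) fails. ✗
g: successors {e}; q -> p there: e:F. ✗

{b}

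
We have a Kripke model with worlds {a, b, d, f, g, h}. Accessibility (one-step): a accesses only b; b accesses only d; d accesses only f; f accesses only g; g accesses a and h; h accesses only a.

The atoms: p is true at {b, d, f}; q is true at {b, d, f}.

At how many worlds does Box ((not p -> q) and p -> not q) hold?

3

a: successors {b}; (not p -> q) and p -> not q there: b:F. ✗
b: successors {d}; (not p -> q) and p -> not q there: d:F. ✗
d: successors {f}; (not p -> q) and p -> not q there: f:F. ✗
f: successors {g}; (not p -> q) and p -> not q there: g:T. ✓
g: successors {a, h}; (not p -> q) and p -> not q there: a:T, h:T. ✓
h: successors {a}; (not p -> q) and p -> not q there: a:T. ✓
Satisfying worlds: {f, g, h}.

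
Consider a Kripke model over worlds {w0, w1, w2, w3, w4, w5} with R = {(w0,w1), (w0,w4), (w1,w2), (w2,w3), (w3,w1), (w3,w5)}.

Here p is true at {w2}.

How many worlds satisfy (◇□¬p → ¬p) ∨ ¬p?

5

w0: ◇□¬p → ¬p is T, ¬p is T. ✓
w1: ◇□¬p → ¬p is T, ¬p is T. ✓
w2: ◇□¬p → ¬p is F, ¬p is F. ✗
w3: ◇□¬p → ¬p is T, ¬p is T. ✓
w4: ◇□¬p → ¬p is T, ¬p is T. ✓
w5: ◇□¬p → ¬p is T, ¬p is T. ✓
Satisfying worlds: {w0, w1, w3, w4, w5}.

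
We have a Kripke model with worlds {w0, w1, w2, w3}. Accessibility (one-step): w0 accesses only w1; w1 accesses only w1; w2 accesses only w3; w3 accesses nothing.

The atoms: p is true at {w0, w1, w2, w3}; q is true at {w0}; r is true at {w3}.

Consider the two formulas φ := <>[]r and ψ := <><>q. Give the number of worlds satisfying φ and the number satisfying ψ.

For <>[]r:
w0: successors {w1}; []r there: w1:F. ✗
w1: successors {w1}; []r there: w1:F. ✗
w2: successors {w3}; []r there: w3:T. ✓
w3: no successors, so <>[]r fails. ✗
— 1 world.
For <><>q:
w0: successors {w1}; <>q there: w1:F. ✗
w1: successors {w1}; <>q there: w1:F. ✗
w2: successors {w3}; <>q there: w3:F. ✗
w3: no successors, so <><>q fails. ✗
— 0 worlds.

1 and 0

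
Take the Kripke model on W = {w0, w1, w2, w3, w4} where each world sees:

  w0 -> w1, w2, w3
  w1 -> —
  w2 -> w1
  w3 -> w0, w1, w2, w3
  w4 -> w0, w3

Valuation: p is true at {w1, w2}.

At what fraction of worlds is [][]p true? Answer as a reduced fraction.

2/5

w0: successors {w1, w2, w3}; []p there: w1:T, w2:T, w3:F. ✗
w1: no successors, so [][]p holds vacuously. ✓
w2: successors {w1}; []p there: w1:T. ✓
w3: successors {w0, w1, w2, w3}; []p there: w0:F, w1:T, w2:T, w3:F. ✗
w4: successors {w0, w3}; []p there: w0:F, w3:F. ✗
That's 2 of 5 worlds, so 2/5.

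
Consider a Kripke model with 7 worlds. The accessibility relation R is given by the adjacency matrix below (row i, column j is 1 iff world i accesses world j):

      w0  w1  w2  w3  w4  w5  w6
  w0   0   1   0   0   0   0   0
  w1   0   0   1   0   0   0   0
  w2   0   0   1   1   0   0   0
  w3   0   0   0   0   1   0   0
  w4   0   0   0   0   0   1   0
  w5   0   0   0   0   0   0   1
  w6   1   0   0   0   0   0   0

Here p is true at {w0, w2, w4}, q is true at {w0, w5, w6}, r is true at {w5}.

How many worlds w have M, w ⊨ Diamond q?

3

w0: successors {w1}; q there: w1:F. ✗
w1: successors {w2}; q there: w2:F. ✗
w2: successors {w2, w3}; q there: w2:F, w3:F. ✗
w3: successors {w4}; q there: w4:F. ✗
w4: successors {w5}; q there: w5:T. ✓
w5: successors {w6}; q there: w6:T. ✓
w6: successors {w0}; q there: w0:T. ✓
Satisfying worlds: {w4, w5, w6}.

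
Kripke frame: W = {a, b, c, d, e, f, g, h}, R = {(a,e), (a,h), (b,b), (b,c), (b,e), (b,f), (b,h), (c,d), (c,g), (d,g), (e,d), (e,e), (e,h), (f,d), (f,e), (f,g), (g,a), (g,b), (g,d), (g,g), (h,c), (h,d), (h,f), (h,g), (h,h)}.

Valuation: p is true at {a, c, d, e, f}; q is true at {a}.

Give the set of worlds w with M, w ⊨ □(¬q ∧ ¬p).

{d}

a: successors {e, h}; ¬q ∧ ¬p there: e:F, h:T. ✗
b: successors {b, c, e, f, h}; ¬q ∧ ¬p there: b:T, c:F, e:F, f:F, h:T. ✗
c: successors {d, g}; ¬q ∧ ¬p there: d:F, g:T. ✗
d: successors {g}; ¬q ∧ ¬p there: g:T. ✓
e: successors {d, e, h}; ¬q ∧ ¬p there: d:F, e:F, h:T. ✗
f: successors {d, e, g}; ¬q ∧ ¬p there: d:F, e:F, g:T. ✗
g: successors {a, b, d, g}; ¬q ∧ ¬p there: a:F, b:T, d:F, g:T. ✗
h: successors {c, d, f, g, h}; ¬q ∧ ¬p there: c:F, d:F, f:F, g:T, h:T. ✗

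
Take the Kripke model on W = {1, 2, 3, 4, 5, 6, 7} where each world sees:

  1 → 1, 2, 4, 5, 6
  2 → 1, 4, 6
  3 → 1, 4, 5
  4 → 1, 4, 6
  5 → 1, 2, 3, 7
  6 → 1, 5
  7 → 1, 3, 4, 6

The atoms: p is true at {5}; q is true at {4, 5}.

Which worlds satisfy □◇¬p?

1: successors {1, 2, 4, 5, 6}; ◇¬p there: 1:T, 2:T, 4:T, 5:T, 6:T. ✓
2: successors {1, 4, 6}; ◇¬p there: 1:T, 4:T, 6:T. ✓
3: successors {1, 4, 5}; ◇¬p there: 1:T, 4:T, 5:T. ✓
4: successors {1, 4, 6}; ◇¬p there: 1:T, 4:T, 6:T. ✓
5: successors {1, 2, 3, 7}; ◇¬p there: 1:T, 2:T, 3:T, 7:T. ✓
6: successors {1, 5}; ◇¬p there: 1:T, 5:T. ✓
7: successors {1, 3, 4, 6}; ◇¬p there: 1:T, 3:T, 4:T, 6:T. ✓

{1, 2, 3, 4, 5, 6, 7}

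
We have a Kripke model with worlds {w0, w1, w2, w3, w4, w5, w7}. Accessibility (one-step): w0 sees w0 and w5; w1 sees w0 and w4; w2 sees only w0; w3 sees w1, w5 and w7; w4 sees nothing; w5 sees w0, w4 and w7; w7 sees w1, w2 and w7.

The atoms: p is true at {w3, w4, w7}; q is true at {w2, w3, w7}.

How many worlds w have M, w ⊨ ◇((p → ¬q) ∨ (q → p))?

6

w0: successors {w0, w5}; (p → ¬q) ∨ (q → p) there: w0:T, w5:T. ✓
w1: successors {w0, w4}; (p → ¬q) ∨ (q → p) there: w0:T, w4:T. ✓
w2: successors {w0}; (p → ¬q) ∨ (q → p) there: w0:T. ✓
w3: successors {w1, w5, w7}; (p → ¬q) ∨ (q → p) there: w1:T, w5:T, w7:T. ✓
w4: no successors, so ◇((p → ¬q) ∨ (q → p)) fails. ✗
w5: successors {w0, w4, w7}; (p → ¬q) ∨ (q → p) there: w0:T, w4:T, w7:T. ✓
w7: successors {w1, w2, w7}; (p → ¬q) ∨ (q → p) there: w1:T, w2:T, w7:T. ✓
Satisfying worlds: {w0, w1, w2, w3, w5, w7}.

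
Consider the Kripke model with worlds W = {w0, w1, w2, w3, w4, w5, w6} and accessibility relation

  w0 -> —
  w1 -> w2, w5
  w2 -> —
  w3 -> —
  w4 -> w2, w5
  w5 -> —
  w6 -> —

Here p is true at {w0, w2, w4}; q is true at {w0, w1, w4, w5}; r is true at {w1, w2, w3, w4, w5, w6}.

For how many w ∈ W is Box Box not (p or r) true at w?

w0: no successors, so Box Box not (p or r) holds vacuously. ✓
w1: successors {w2, w5}; Box not (p or r) there: w2:T, w5:T. ✓
w2: no successors, so Box Box not (p or r) holds vacuously. ✓
w3: no successors, so Box Box not (p or r) holds vacuously. ✓
w4: successors {w2, w5}; Box not (p or r) there: w2:T, w5:T. ✓
w5: no successors, so Box Box not (p or r) holds vacuously. ✓
w6: no successors, so Box Box not (p or r) holds vacuously. ✓
Satisfying worlds: {w0, w1, w2, w3, w4, w5, w6}.

7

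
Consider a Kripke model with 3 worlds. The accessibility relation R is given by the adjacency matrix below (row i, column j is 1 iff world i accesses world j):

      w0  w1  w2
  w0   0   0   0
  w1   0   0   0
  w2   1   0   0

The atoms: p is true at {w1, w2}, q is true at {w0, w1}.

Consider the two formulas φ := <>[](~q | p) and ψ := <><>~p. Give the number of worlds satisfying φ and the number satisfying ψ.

1 and 0

For <>[](~q | p):
w0: no successors, so <>[](~q | p) fails. ✗
w1: no successors, so <>[](~q | p) fails. ✗
w2: successors {w0}; [](~q | p) there: w0:T. ✓
— 1 world.
For <><>~p:
w0: no successors, so <><>~p fails. ✗
w1: no successors, so <><>~p fails. ✗
w2: successors {w0}; <>~p there: w0:F. ✗
— 0 worlds.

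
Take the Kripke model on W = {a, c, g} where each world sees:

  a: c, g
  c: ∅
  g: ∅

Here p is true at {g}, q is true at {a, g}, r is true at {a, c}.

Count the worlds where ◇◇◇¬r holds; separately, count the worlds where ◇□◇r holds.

For ◇◇◇¬r:
a: successors {c, g}; ◇◇¬r there: c:F, g:F. ✗
c: no successors, so ◇◇◇¬r fails. ✗
g: no successors, so ◇◇◇¬r fails. ✗
— 0 worlds.
For ◇□◇r:
a: successors {c, g}; □◇r there: c:T, g:T. ✓
c: no successors, so ◇□◇r fails. ✗
g: no successors, so ◇□◇r fails. ✗
— 1 world.

0 and 1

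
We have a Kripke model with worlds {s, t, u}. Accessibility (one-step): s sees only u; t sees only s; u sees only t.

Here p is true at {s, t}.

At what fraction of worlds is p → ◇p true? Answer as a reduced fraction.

s: p is T, ◇p is F. ✗
t: p is T, ◇p is T. ✓
u: p is F, ◇p is T. ✓
That's 2 of 3 worlds, so 2/3.

2/3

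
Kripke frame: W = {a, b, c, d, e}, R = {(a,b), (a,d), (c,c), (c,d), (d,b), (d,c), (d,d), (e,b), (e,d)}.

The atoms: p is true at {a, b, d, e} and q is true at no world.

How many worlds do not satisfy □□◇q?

a: successors {b, d}; □◇q there: b:T, d:F. ✗
b: no successors, so □□◇q holds vacuously. ✓
c: successors {c, d}; □◇q there: c:F, d:F. ✗
d: successors {b, c, d}; □◇q there: b:T, c:F, d:F. ✗
e: successors {b, d}; □◇q there: b:T, d:F. ✗
Satisfying worlds: {b}.
So □□◇q fails at the other 4 worlds.

4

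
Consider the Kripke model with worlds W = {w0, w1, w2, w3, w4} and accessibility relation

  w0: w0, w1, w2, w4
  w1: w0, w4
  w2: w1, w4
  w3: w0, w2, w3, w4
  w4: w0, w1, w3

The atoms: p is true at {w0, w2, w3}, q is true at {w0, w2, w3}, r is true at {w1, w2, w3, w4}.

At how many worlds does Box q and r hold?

0

w0: Box q is F, r is F. ✗
w1: Box q is F, r is T. ✗
w2: Box q is F, r is T. ✗
w3: Box q is F, r is T. ✗
w4: Box q is F, r is T. ✗
Satisfying worlds: ∅.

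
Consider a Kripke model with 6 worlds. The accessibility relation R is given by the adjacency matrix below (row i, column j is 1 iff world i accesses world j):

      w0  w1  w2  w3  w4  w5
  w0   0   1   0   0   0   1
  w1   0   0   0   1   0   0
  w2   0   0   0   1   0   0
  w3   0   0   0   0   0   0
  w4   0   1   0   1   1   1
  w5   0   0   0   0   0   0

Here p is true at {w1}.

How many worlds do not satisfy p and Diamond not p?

5

w0: p is F, Diamond not p is T. ✗
w1: p is T, Diamond not p is T. ✓
w2: p is F, Diamond not p is T. ✗
w3: p is F, Diamond not p is F. ✗
w4: p is F, Diamond not p is T. ✗
w5: p is F, Diamond not p is F. ✗
Satisfying worlds: {w1}.
So p and Diamond not p fails at the other 5 worlds.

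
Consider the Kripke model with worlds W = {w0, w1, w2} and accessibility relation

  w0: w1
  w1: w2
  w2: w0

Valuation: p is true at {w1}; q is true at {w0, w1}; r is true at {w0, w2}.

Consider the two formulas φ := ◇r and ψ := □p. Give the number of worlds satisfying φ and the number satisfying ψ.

For ◇r:
w0: successors {w1}; r there: w1:F. ✗
w1: successors {w2}; r there: w2:T. ✓
w2: successors {w0}; r there: w0:T. ✓
— 2 worlds.
For □p:
w0: successors {w1}; p there: w1:T. ✓
w1: successors {w2}; p there: w2:F. ✗
w2: successors {w0}; p there: w0:F. ✗
— 1 world.

2 and 1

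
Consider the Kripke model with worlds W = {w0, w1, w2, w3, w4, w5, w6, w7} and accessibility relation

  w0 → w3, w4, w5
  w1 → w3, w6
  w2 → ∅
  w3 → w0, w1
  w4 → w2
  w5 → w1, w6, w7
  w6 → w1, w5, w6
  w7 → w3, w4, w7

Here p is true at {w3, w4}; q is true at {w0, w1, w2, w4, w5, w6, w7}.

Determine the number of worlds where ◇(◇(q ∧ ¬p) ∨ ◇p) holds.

6

w0: successors {w3, w4, w5}; ◇(q ∧ ¬p) ∨ ◇p there: w3:T, w4:T, w5:T. ✓
w1: successors {w3, w6}; ◇(q ∧ ¬p) ∨ ◇p there: w3:T, w6:T. ✓
w2: no successors, so ◇(◇(q ∧ ¬p) ∨ ◇p) fails. ✗
w3: successors {w0, w1}; ◇(q ∧ ¬p) ∨ ◇p there: w0:T, w1:T. ✓
w4: successors {w2}; ◇(q ∧ ¬p) ∨ ◇p there: w2:F. ✗
w5: successors {w1, w6, w7}; ◇(q ∧ ¬p) ∨ ◇p there: w1:T, w6:T, w7:T. ✓
w6: successors {w1, w5, w6}; ◇(q ∧ ¬p) ∨ ◇p there: w1:T, w5:T, w6:T. ✓
w7: successors {w3, w4, w7}; ◇(q ∧ ¬p) ∨ ◇p there: w3:T, w4:T, w7:T. ✓
Satisfying worlds: {w0, w1, w3, w5, w6, w7}.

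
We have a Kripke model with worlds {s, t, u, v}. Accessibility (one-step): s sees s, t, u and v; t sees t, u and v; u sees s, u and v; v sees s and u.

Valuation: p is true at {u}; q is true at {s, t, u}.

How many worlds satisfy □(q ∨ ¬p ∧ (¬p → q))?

1

s: successors {s, t, u, v}; q ∨ ¬p ∧ (¬p → q) there: s:T, t:T, u:T, v:F. ✗
t: successors {t, u, v}; q ∨ ¬p ∧ (¬p → q) there: t:T, u:T, v:F. ✗
u: successors {s, u, v}; q ∨ ¬p ∧ (¬p → q) there: s:T, u:T, v:F. ✗
v: successors {s, u}; q ∨ ¬p ∧ (¬p → q) there: s:T, u:T. ✓
Satisfying worlds: {v}.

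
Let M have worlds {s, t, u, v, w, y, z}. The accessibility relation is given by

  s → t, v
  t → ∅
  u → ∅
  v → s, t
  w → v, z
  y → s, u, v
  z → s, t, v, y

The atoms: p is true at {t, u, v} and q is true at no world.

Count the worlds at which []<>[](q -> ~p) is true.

s: successors {t, v}; <>[](q -> ~p) there: t:F, v:T. ✗
t: no successors, so []<>[](q -> ~p) holds vacuously. ✓
u: no successors, so []<>[](q -> ~p) holds vacuously. ✓
v: successors {s, t}; <>[](q -> ~p) there: s:T, t:F. ✗
w: successors {v, z}; <>[](q -> ~p) there: v:T, z:T. ✓
y: successors {s, u, v}; <>[](q -> ~p) there: s:T, u:F, v:T. ✗
z: successors {s, t, v, y}; <>[](q -> ~p) there: s:T, t:F, v:T, y:T. ✗
Satisfying worlds: {t, u, w}.

3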